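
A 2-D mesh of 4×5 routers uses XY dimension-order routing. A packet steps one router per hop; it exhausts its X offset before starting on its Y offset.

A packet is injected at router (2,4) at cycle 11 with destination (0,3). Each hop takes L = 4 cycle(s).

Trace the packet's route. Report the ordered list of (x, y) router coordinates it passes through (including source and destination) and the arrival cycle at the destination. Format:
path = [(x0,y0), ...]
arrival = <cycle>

hop 0: (2,4) @ cyc 11
hop 1: (1,4) @ cyc 15  [W]
hop 2: (0,4) @ cyc 19  [W]
hop 3: (0,3) @ cyc 23  [S]

path = [(2,4), (1,4), (0,4), (0,3)]
arrival = 23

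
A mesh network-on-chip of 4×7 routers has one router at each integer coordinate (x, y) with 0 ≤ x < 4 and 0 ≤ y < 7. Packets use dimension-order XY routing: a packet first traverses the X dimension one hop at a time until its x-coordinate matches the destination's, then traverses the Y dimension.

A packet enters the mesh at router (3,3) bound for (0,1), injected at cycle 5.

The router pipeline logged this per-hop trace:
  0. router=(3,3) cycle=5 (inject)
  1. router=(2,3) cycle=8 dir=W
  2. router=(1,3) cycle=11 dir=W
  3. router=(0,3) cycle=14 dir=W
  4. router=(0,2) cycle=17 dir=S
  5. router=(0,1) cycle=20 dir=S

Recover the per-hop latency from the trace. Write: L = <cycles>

L = 3

Δcyc across hop 0→1: 8 − 5 = 3.
One hop costs L cycles, so L = 3.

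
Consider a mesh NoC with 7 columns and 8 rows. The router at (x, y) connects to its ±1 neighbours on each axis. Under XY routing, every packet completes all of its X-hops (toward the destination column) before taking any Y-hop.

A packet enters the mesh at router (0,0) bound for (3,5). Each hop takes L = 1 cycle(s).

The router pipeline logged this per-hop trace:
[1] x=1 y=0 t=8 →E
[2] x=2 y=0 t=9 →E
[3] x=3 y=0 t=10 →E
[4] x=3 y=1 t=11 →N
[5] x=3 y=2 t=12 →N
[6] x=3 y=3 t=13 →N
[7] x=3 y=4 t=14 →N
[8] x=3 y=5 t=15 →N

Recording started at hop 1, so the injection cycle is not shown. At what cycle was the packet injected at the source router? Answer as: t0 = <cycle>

t0 = 7

The first recorded entry is hop 1 at cycle 8.
t0 = cyc[1] − L = 8 − 1 = 7.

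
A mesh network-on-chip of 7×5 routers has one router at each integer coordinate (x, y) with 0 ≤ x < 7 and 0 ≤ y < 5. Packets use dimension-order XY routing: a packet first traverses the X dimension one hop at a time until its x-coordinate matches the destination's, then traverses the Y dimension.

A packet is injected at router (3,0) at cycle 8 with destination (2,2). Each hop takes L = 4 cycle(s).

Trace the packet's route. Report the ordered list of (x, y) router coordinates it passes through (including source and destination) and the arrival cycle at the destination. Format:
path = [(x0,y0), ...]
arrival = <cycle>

path = [(3,0), (2,0), (2,1), (2,2)]
arrival = 20

  0. router=(3,0) cycle=8 (inject)
  1. router=(2,0) cycle=12 dir=W
  2. router=(2,1) cycle=16 dir=N
  3. router=(2,2) cycle=20 dir=N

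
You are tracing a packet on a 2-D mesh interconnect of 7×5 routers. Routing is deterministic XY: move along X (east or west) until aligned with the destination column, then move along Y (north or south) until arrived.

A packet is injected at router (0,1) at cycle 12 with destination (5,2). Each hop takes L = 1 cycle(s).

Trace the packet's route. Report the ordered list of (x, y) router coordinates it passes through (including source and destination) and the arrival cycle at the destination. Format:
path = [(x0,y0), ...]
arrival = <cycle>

#0 — 0,1 | c12
#1 — 1,1 | c13 | E
#2 — 2,1 | c14 | E
#3 — 3,1 | c15 | E
#4 — 4,1 | c16 | E
#5 — 5,1 | c17 | E
#6 — 5,2 | c18 | N

path = [(0,1), (1,1), (2,1), (3,1), (4,1), (5,1), (5,2)]
arrival = 18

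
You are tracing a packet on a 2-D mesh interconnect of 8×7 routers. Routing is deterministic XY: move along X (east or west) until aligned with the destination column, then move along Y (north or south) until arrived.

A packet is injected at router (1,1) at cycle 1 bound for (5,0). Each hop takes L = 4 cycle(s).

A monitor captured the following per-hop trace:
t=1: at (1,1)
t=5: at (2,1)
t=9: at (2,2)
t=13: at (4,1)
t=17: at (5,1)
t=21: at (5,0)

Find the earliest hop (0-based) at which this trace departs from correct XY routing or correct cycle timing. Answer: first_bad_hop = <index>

  1: Δx=+1 Δy=+0 Δt=4 [ok]
  2: Δx=+0 Δy=+1 Δt=4 [BAD: Y-move but x=2≠5]

first_bad_hop = 2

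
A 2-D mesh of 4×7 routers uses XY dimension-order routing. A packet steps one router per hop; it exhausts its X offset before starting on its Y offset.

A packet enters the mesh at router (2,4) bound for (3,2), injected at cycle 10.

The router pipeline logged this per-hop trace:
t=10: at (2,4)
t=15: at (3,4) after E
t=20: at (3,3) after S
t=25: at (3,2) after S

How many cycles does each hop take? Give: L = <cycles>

L = 5

Between hops 0 and 1 the cycle counter advances 15 − 10 = 5.
Per-hop latency L = Δcyc = 5.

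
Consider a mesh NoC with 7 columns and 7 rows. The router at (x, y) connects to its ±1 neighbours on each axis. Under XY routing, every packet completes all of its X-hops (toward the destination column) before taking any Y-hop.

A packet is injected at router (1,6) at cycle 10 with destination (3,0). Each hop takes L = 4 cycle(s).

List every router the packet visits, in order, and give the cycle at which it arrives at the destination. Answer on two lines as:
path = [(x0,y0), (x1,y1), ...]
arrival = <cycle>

src (1,6)  cyc=10
E→(2,6)  cyc=14
E→(3,6)  cyc=18
S→(3,5)  cyc=22
S→(3,4)  cyc=26
S→(3,3)  cyc=30
S→(3,2)  cyc=34
S→(3,1)  cyc=38
S→(3,0)  cyc=42

path = [(1,6), (2,6), (3,6), (3,5), (3,4), (3,3), (3,2), (3,1), (3,0)]
arrival = 42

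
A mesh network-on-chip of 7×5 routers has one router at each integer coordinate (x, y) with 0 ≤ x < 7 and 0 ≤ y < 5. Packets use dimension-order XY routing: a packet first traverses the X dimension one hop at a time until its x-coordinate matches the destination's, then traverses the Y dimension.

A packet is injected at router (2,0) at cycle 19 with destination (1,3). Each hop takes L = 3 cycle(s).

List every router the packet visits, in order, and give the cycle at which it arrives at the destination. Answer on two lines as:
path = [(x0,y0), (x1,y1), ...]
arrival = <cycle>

path = [(2,0), (1,0), (1,1), (1,2), (1,3)]
arrival = 31

[0] x=2 y=0 t=19
[1] x=1 y=0 t=22 →W
[2] x=1 y=1 t=25 →N
[3] x=1 y=2 t=28 →N
[4] x=1 y=3 t=31 →N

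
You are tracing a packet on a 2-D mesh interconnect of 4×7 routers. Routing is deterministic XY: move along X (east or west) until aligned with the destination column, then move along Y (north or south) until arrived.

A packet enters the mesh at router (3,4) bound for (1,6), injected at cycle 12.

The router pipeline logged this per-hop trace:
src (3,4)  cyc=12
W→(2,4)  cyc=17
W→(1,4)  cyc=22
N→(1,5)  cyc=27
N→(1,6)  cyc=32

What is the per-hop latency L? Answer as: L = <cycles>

L = 5

Δcyc across hop 0→1: 17 − 12 = 5.
One hop costs L cycles, so L = 5.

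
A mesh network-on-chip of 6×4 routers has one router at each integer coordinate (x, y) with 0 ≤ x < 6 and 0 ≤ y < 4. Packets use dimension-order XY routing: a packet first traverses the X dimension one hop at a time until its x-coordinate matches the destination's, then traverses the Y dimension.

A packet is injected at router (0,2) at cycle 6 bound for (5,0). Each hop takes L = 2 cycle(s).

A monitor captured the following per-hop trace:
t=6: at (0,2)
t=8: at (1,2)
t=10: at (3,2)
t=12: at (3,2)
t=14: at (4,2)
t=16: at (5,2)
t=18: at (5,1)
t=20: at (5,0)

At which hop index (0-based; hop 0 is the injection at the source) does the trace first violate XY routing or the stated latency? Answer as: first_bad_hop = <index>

check 1→ d=(1,0) cyc+2: ok
check 2→ d=(2,0) cyc+2: BAD: non-unit step

first_bad_hop = 2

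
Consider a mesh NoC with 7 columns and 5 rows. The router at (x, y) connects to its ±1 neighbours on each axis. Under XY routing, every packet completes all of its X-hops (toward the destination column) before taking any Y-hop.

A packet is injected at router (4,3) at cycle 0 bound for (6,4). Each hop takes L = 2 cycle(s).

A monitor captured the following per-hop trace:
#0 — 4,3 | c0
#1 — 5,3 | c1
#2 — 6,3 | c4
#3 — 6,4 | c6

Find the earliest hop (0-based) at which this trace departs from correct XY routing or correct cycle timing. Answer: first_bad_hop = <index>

hop 1: step (+1,+0), +1 cyc — BAD: Δcyc=1≠L

first_bad_hop = 1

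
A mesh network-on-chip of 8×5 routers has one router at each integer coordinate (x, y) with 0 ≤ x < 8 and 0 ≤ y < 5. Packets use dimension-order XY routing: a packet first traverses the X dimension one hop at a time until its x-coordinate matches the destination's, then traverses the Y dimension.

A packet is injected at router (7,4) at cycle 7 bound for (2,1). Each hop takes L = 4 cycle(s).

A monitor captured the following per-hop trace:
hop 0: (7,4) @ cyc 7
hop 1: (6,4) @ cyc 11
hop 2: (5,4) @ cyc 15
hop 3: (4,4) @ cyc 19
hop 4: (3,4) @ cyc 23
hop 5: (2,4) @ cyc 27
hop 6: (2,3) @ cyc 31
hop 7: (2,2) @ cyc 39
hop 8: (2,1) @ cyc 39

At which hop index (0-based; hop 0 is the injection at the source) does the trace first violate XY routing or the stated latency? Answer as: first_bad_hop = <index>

[1] (-1,+0) / 4c ⇒ ok
[2] (-1,+0) / 4c ⇒ ok
[3] (-1,+0) / 4c ⇒ ok
[4] (-1,+0) / 4c ⇒ ok
[5] (-1,+0) / 4c ⇒ ok
[6] (+0,-1) / 4c ⇒ ok
[7] (+0,-1) / 8c ⇒ BAD: Δcyc=8≠L

first_bad_hop = 7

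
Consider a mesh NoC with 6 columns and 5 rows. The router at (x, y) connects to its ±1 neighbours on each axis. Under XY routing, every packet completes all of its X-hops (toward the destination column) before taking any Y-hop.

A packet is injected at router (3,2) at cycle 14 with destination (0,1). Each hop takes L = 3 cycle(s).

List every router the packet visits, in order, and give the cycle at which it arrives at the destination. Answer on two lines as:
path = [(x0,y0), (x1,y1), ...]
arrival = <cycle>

path = [(3,2), (2,2), (1,2), (0,2), (0,1)]
arrival = 26

hop 0: (3,2) @ cyc 14
hop 1: (2,2) @ cyc 17  [W]
hop 2: (1,2) @ cyc 20  [W]
hop 3: (0,2) @ cyc 23  [W]
hop 4: (0,1) @ cyc 26  [S]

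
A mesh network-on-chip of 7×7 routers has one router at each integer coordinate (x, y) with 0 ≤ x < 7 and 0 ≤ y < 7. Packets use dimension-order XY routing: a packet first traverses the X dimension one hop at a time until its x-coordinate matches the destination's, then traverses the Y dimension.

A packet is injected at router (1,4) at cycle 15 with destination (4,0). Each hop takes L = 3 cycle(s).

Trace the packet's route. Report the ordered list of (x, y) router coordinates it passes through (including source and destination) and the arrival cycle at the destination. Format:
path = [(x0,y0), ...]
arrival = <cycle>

path = [(1,4), (2,4), (3,4), (4,4), (4,3), (4,2), (4,1), (4,0)]
arrival = 36

[0] x=1 y=4 t=15
[1] x=2 y=4 t=18 →E
[2] x=3 y=4 t=21 →E
[3] x=4 y=4 t=24 →E
[4] x=4 y=3 t=27 →S
[5] x=4 y=2 t=30 →S
[6] x=4 y=1 t=33 →S
[7] x=4 y=0 t=36 →S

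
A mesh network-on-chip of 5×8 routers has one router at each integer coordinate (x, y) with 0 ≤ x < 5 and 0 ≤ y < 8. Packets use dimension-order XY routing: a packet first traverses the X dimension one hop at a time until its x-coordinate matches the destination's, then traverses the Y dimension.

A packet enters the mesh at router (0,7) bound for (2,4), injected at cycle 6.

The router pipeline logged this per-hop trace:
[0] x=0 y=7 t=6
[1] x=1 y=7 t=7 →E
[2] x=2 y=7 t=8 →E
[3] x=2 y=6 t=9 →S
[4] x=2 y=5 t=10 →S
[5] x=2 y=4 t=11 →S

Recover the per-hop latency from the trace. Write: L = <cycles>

cyc[1] − cyc[0] = 7 − 6 = 1.
Each hop adds L, hence L = 1.

L = 1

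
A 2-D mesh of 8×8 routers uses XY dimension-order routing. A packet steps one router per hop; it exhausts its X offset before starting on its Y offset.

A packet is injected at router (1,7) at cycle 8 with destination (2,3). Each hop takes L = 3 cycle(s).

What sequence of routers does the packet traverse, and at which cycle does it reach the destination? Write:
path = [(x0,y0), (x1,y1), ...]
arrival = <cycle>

src (1,7)  cyc=8
E→(2,7)  cyc=11
S→(2,6)  cyc=14
S→(2,5)  cyc=17
S→(2,4)  cyc=20
S→(2,3)  cyc=23

path = [(1,7), (2,7), (2,6), (2,5), (2,4), (2,3)]
arrival = 23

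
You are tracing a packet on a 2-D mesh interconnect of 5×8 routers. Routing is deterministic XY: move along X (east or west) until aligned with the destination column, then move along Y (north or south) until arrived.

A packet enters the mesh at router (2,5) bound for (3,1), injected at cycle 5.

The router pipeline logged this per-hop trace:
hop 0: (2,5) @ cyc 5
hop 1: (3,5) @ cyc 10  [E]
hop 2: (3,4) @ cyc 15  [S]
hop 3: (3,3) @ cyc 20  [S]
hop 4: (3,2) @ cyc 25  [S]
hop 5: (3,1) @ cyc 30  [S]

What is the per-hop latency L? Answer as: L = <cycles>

L = 5

From hop 0 (5) to hop 1 (10): +5 cycles.
That increment is L by definition: L = 5.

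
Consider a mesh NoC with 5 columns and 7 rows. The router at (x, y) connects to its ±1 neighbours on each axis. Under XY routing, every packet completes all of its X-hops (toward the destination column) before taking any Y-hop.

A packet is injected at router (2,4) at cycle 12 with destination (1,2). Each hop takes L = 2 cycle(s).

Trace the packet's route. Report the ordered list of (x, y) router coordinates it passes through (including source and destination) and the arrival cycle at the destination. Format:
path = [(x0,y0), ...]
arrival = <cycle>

path = [(2,4), (1,4), (1,3), (1,2)]
arrival = 18

#0 — 2,4 | c12
#1 — 1,4 | c14 | W
#2 — 1,3 | c16 | S
#3 — 1,2 | c18 | S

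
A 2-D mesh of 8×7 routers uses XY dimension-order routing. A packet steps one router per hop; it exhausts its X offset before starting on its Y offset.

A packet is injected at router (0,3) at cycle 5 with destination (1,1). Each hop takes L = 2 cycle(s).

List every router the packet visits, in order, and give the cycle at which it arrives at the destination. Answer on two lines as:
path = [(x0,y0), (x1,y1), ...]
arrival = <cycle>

  0. router=(0,3) cycle=5 (inject)
  1. router=(1,3) cycle=7 dir=E
  2. router=(1,2) cycle=9 dir=S
  3. router=(1,1) cycle=11 dir=S

path = [(0,3), (1,3), (1,2), (1,1)]
arrival = 11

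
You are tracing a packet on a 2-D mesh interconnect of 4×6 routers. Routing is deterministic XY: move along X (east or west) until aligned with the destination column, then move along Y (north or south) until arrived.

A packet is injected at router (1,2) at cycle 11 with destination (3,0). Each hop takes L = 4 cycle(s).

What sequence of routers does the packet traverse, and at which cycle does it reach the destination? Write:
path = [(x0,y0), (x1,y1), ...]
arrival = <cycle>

path = [(1,2), (2,2), (3,2), (3,1), (3,0)]
arrival = 27

hop 0: (1,2) @ cyc 11
hop 1: (2,2) @ cyc 15  [E]
hop 2: (3,2) @ cyc 19  [E]
hop 3: (3,1) @ cyc 23  [S]
hop 4: (3,0) @ cyc 27  [S]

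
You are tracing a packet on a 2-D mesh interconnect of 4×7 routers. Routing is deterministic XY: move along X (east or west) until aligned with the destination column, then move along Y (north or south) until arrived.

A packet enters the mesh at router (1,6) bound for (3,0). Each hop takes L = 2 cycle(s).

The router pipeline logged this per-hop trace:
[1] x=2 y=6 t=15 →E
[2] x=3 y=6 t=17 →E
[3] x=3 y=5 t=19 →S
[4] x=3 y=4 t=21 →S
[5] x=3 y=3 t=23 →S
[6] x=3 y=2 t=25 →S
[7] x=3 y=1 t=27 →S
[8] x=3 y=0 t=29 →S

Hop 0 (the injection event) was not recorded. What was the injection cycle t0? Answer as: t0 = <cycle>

The first recorded entry is hop 1 at cycle 15.
Therefore t0 = 15 − L = 13.

t0 = 13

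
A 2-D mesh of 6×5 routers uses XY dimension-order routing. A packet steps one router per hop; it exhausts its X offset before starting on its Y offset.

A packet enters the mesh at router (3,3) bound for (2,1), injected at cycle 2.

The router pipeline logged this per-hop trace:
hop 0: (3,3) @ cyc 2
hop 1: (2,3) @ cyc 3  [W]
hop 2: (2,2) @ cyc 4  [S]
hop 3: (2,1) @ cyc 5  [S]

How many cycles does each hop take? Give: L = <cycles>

Between hops 0 and 1 the cycle counter advances 3 − 2 = 1.
That increment is L by definition: L = 1.

L = 1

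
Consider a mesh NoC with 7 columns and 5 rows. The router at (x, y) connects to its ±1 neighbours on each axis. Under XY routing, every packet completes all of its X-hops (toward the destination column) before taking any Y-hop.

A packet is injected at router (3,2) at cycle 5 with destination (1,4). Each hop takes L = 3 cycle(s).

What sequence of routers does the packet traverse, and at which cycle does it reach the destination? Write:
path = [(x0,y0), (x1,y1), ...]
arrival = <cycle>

#0 — 3,2 | c5
#1 — 2,2 | c8 | W
#2 — 1,2 | c11 | W
#3 — 1,3 | c14 | N
#4 — 1,4 | c17 | N

path = [(3,2), (2,2), (1,2), (1,3), (1,4)]
arrival = 17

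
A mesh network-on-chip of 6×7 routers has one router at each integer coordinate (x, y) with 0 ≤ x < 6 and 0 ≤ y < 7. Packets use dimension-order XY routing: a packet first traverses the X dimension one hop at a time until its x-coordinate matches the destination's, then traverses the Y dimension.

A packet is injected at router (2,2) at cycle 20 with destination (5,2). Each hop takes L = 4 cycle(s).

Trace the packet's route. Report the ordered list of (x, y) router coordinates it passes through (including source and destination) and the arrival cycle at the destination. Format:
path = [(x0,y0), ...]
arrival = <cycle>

#0 — 2,2 | c20
#1 — 3,2 | c24 | E
#2 — 4,2 | c28 | E
#3 — 5,2 | c32 | E

path = [(2,2), (3,2), (4,2), (5,2)]
arrival = 32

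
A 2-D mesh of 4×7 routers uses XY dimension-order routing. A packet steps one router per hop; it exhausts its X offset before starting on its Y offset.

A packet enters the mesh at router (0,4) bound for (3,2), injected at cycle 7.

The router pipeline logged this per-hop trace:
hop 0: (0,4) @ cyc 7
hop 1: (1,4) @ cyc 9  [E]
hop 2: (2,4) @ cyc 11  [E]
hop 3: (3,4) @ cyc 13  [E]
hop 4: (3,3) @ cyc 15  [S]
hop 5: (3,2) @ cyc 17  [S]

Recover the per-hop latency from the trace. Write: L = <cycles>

L = 2

cyc[1] − cyc[0] = 9 − 7 = 2.
One hop costs L cycles, so L = 2.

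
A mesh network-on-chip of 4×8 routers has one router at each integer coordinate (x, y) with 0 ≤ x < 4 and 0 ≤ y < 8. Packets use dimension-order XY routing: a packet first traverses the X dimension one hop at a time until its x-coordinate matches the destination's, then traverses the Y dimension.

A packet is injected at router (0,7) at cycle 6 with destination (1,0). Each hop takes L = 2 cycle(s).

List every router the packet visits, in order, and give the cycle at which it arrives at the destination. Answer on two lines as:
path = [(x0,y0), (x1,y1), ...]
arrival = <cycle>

path = [(0,7), (1,7), (1,6), (1,5), (1,4), (1,3), (1,2), (1,1), (1,0)]
arrival = 22

[0] x=0 y=7 t=6
[1] x=1 y=7 t=8 →E
[2] x=1 y=6 t=10 →S
[3] x=1 y=5 t=12 →S
[4] x=1 y=4 t=14 →S
[5] x=1 y=3 t=16 →S
[6] x=1 y=2 t=18 →S
[7] x=1 y=1 t=20 →S
[8] x=1 y=0 t=22 →S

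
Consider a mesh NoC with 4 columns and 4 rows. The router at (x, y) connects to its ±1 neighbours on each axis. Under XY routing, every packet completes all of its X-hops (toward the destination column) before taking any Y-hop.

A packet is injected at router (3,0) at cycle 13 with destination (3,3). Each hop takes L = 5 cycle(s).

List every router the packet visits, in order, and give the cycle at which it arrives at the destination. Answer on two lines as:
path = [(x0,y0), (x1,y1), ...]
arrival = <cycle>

src (3,0)  cyc=13
N→(3,1)  cyc=18
N→(3,2)  cyc=23
N→(3,3)  cyc=28

path = [(3,0), (3,1), (3,2), (3,3)]
arrival = 28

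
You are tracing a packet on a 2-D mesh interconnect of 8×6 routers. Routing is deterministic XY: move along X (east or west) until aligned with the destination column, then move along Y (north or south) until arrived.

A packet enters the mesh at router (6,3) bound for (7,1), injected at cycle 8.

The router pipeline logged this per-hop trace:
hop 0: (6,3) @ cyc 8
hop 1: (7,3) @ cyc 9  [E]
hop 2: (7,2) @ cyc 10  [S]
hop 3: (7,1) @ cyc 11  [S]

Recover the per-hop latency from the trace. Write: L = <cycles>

Between hops 0 and 1 the cycle counter advances 9 − 8 = 1.
Each hop adds L, hence L = 1.

L = 1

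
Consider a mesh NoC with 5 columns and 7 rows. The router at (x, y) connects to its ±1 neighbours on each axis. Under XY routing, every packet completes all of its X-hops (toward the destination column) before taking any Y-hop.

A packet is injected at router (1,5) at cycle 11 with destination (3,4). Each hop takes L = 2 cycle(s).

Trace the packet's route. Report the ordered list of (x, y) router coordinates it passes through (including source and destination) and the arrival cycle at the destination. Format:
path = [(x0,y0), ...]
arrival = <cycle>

path = [(1,5), (2,5), (3,5), (3,4)]
arrival = 17

t=11: at (1,5)
t=13: at (2,5) after E
t=15: at (3,5) after E
t=17: at (3,4) after S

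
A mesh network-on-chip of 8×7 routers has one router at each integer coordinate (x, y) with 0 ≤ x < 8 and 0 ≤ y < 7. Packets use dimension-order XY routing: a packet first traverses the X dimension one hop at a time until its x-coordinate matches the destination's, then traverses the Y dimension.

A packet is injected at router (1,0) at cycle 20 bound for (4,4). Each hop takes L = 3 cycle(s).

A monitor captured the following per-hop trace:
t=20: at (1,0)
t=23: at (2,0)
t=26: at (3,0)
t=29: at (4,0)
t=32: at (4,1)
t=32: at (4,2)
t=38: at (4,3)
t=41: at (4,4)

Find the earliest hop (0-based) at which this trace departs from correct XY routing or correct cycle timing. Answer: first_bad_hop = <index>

first_bad_hop = 5

  1: Δx=+1 Δy=+0 Δt=3 [ok]
  2: Δx=+1 Δy=+0 Δt=3 [ok]
  3: Δx=+1 Δy=+0 Δt=3 [ok]
  4: Δx=+0 Δy=+1 Δt=3 [ok]
  5: Δx=+0 Δy=+1 Δt=0 [BAD: Δcyc=0≠L]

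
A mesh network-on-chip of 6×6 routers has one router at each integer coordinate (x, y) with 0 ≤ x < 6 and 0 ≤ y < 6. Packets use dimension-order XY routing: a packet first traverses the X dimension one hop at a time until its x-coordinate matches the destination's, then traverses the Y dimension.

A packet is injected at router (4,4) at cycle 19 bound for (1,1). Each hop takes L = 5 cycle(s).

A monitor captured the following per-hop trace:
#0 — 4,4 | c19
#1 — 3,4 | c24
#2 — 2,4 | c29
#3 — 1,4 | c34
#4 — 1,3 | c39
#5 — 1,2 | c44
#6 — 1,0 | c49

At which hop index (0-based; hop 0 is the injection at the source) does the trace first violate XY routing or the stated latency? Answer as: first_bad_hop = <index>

first_bad_hop = 6

[1] (-1,+0) / 5c ⇒ ok
[2] (-1,+0) / 5c ⇒ ok
[3] (-1,+0) / 5c ⇒ ok
[4] (+0,-1) / 5c ⇒ ok
[5] (+0,-1) / 5c ⇒ ok
[6] (+0,-2) / 5c ⇒ BAD: non-unit step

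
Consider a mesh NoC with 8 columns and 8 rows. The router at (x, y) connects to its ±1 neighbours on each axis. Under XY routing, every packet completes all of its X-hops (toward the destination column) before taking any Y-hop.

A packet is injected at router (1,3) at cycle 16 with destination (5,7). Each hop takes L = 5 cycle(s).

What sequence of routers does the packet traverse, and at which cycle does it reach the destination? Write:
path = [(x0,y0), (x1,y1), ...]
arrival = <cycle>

src (1,3)  cyc=16
E→(2,3)  cyc=21
E→(3,3)  cyc=26
E→(4,3)  cyc=31
E→(5,3)  cyc=36
N→(5,4)  cyc=41
N→(5,5)  cyc=46
N→(5,6)  cyc=51
N→(5,7)  cyc=56

path = [(1,3), (2,3), (3,3), (4,3), (5,3), (5,4), (5,5), (5,6), (5,7)]
arrival = 56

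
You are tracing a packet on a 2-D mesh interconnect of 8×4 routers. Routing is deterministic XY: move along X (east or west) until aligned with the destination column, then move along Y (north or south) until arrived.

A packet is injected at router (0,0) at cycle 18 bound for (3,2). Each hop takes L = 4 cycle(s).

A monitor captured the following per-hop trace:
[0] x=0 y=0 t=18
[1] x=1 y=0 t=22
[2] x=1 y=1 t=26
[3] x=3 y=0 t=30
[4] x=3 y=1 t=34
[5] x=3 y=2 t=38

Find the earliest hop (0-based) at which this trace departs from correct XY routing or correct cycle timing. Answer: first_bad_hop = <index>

hop 1: step (+1,+0), +4 cyc — ok
hop 2: step (+0,+1), +4 cyc — BAD: Y-move but x=1≠3

first_bad_hop = 2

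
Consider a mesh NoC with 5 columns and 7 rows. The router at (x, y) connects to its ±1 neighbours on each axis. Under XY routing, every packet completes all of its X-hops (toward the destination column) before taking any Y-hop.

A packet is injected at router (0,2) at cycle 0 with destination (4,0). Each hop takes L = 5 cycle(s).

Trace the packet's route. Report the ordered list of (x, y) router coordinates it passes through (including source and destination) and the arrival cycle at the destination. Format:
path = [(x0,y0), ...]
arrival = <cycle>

  0. router=(0,2) cycle=0 (inject)
  1. router=(1,2) cycle=5 dir=E
  2. router=(2,2) cycle=10 dir=E
  3. router=(3,2) cycle=15 dir=E
  4. router=(4,2) cycle=20 dir=E
  5. router=(4,1) cycle=25 dir=S
  6. router=(4,0) cycle=30 dir=S

path = [(0,2), (1,2), (2,2), (3,2), (4,2), (4,1), (4,0)]
arrival = 30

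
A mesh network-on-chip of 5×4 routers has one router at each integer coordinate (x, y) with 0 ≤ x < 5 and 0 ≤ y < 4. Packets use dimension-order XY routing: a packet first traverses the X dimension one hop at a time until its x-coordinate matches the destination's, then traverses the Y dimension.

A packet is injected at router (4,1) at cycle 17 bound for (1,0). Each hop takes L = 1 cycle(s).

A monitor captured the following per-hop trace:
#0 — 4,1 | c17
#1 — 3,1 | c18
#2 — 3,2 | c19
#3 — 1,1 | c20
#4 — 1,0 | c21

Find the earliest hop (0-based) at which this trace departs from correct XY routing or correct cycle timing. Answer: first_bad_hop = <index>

hop 1: step (-1,+0), +1 cyc — ok
hop 2: step (+0,+1), +1 cyc — BAD: Y-move but x=3≠1

first_bad_hop = 2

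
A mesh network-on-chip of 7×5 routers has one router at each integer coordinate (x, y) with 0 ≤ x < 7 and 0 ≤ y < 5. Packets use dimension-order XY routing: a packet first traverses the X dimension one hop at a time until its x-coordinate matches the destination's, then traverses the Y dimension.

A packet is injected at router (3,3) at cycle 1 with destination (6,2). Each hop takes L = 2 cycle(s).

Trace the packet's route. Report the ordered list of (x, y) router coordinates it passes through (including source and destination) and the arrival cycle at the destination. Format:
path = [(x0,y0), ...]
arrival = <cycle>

path = [(3,3), (4,3), (5,3), (6,3), (6,2)]
arrival = 9

src (3,3)  cyc=1
E→(4,3)  cyc=3
E→(5,3)  cyc=5
E→(6,3)  cyc=7
S→(6,2)  cyc=9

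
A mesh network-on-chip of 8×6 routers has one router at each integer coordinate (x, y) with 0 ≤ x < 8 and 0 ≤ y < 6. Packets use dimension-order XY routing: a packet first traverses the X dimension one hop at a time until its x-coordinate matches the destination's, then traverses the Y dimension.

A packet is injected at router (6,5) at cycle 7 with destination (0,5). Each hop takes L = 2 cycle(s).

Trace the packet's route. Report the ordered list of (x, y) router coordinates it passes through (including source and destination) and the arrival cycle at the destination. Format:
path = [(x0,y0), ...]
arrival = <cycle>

hop 0: (6,5) @ cyc 7
hop 1: (5,5) @ cyc 9  [W]
hop 2: (4,5) @ cyc 11  [W]
hop 3: (3,5) @ cyc 13  [W]
hop 4: (2,5) @ cyc 15  [W]
hop 5: (1,5) @ cyc 17  [W]
hop 6: (0,5) @ cyc 19  [W]

path = [(6,5), (5,5), (4,5), (3,5), (2,5), (1,5), (0,5)]
arrival = 19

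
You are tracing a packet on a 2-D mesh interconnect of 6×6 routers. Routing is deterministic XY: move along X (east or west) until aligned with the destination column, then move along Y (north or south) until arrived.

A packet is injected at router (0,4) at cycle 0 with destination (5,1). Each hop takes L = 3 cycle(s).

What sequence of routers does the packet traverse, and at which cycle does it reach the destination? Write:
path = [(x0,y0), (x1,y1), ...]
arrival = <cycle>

path = [(0,4), (1,4), (2,4), (3,4), (4,4), (5,4), (5,3), (5,2), (5,1)]
arrival = 24

hop 0: (0,4) @ cyc 0
hop 1: (1,4) @ cyc 3  [E]
hop 2: (2,4) @ cyc 6  [E]
hop 3: (3,4) @ cyc 9  [E]
hop 4: (4,4) @ cyc 12  [E]
hop 5: (5,4) @ cyc 15  [E]
hop 6: (5,3) @ cyc 18  [S]
hop 7: (5,2) @ cyc 21  [S]
hop 8: (5,1) @ cyc 24  [S]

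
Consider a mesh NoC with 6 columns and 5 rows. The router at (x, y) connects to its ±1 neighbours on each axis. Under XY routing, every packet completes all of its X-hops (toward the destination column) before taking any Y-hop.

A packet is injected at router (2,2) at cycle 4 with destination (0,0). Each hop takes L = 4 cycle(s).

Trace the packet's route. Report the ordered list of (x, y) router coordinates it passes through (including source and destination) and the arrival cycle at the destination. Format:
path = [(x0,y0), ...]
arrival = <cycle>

t=4: at (2,2)
t=8: at (1,2) after W
t=12: at (0,2) after W
t=16: at (0,1) after S
t=20: at (0,0) after S

path = [(2,2), (1,2), (0,2), (0,1), (0,0)]
arrival = 20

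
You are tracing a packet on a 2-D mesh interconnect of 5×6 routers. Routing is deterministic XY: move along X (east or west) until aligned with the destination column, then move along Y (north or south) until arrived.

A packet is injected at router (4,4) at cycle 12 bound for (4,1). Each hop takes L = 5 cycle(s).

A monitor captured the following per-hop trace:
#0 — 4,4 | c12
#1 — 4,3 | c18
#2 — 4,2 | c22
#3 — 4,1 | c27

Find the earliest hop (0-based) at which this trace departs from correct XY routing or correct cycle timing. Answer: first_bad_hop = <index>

  1: Δx=+0 Δy=-1 Δt=6 [BAD: Δcyc=6≠L]

first_bad_hop = 1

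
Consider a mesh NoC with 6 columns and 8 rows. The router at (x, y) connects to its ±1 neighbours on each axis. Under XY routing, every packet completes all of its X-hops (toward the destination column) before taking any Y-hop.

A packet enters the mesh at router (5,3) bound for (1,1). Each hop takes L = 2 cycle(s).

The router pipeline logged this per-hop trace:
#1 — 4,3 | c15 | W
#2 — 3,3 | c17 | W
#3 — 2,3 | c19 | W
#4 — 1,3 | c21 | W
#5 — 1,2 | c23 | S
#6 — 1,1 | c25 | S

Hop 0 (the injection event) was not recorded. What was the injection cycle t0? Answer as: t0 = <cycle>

t0 = 13

Hop 1 reached at cycle 15; hop k is at t0 + k·L.
So t0 = 15 − 1·2 = 13.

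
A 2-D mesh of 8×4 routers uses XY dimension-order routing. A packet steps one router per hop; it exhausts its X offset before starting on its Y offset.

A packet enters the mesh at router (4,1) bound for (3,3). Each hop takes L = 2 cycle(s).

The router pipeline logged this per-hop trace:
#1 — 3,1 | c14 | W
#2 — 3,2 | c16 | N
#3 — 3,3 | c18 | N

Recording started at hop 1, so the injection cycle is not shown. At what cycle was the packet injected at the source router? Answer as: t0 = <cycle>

cyc[1] = 14 and cyc[k] = t0 + k·L for every k.
t0 = cyc[1] − L = 14 − 2 = 12.

t0 = 12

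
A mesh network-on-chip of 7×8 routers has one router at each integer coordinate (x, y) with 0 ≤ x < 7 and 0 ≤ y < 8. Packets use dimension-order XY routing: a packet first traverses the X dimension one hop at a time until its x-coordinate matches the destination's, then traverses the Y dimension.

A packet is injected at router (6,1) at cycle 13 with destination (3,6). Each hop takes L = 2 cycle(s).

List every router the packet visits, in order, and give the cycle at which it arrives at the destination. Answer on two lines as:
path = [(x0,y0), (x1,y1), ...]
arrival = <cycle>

  0. router=(6,1) cycle=13 (inject)
  1. router=(5,1) cycle=15 dir=W
  2. router=(4,1) cycle=17 dir=W
  3. router=(3,1) cycle=19 dir=W
  4. router=(3,2) cycle=21 dir=N
  5. router=(3,3) cycle=23 dir=N
  6. router=(3,4) cycle=25 dir=N
  7. router=(3,5) cycle=27 dir=N
  8. router=(3,6) cycle=29 dir=N

path = [(6,1), (5,1), (4,1), (3,1), (3,2), (3,3), (3,4), (3,5), (3,6)]
arrival = 29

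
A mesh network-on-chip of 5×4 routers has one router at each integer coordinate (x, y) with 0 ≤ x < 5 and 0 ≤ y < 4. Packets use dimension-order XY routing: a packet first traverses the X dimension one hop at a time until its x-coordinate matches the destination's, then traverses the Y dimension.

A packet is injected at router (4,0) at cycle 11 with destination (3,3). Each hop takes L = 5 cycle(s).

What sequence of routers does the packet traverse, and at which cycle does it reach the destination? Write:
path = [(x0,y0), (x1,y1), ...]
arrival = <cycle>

#0 — 4,0 | c11
#1 — 3,0 | c16 | W
#2 — 3,1 | c21 | N
#3 — 3,2 | c26 | N
#4 — 3,3 | c31 | N

path = [(4,0), (3,0), (3,1), (3,2), (3,3)]
arrival = 31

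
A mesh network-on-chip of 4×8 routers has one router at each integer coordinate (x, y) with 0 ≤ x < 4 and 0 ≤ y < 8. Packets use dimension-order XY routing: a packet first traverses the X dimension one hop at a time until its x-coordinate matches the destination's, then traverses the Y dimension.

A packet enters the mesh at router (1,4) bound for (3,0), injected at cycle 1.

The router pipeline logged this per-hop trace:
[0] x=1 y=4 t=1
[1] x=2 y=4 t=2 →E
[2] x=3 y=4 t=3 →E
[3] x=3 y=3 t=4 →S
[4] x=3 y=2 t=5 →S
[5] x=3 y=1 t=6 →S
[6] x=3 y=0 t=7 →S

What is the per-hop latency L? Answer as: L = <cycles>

cyc[1] − cyc[0] = 2 − 1 = 1.
That increment is L by definition: L = 1.

L = 1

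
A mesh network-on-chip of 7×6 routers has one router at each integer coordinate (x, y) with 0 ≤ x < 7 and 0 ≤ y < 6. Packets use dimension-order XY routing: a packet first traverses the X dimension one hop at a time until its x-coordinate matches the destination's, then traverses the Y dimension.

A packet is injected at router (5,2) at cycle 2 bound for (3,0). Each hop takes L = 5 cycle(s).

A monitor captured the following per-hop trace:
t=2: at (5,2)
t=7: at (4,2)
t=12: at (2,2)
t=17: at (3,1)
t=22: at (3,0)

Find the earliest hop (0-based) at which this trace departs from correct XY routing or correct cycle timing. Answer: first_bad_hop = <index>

first_bad_hop = 2

hop 1: step (-1,+0), +5 cyc — ok
hop 2: step (-2,+0), +5 cyc — BAD: non-unit step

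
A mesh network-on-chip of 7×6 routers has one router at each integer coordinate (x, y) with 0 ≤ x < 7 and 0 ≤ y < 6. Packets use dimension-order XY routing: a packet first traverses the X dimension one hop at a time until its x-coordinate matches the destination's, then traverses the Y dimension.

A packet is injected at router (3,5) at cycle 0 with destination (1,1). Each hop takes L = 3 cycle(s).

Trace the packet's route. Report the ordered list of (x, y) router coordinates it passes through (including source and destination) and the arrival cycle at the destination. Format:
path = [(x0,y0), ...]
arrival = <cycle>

path = [(3,5), (2,5), (1,5), (1,4), (1,3), (1,2), (1,1)]
arrival = 18

[0] x=3 y=5 t=0
[1] x=2 y=5 t=3 →W
[2] x=1 y=5 t=6 →W
[3] x=1 y=4 t=9 →S
[4] x=1 y=3 t=12 →S
[5] x=1 y=2 t=15 →S
[6] x=1 y=1 t=18 →S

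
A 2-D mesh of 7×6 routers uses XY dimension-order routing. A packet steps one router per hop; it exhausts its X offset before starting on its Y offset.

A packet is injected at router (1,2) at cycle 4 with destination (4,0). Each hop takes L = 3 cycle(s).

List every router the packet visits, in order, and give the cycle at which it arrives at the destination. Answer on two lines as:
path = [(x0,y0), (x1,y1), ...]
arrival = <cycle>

path = [(1,2), (2,2), (3,2), (4,2), (4,1), (4,0)]
arrival = 19

#0 — 1,2 | c4
#1 — 2,2 | c7 | E
#2 — 3,2 | c10 | E
#3 — 4,2 | c13 | E
#4 — 4,1 | c16 | S
#5 — 4,0 | c19 | S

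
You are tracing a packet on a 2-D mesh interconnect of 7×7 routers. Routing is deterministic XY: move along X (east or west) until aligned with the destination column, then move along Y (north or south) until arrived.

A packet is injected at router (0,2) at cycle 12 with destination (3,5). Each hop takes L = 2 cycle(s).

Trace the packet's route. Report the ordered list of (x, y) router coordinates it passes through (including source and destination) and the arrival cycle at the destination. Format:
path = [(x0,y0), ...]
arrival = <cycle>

t=12: at (0,2)
t=14: at (1,2) after E
t=16: at (2,2) after E
t=18: at (3,2) after E
t=20: at (3,3) after N
t=22: at (3,4) after N
t=24: at (3,5) after N

path = [(0,2), (1,2), (2,2), (3,2), (3,3), (3,4), (3,5)]
arrival = 24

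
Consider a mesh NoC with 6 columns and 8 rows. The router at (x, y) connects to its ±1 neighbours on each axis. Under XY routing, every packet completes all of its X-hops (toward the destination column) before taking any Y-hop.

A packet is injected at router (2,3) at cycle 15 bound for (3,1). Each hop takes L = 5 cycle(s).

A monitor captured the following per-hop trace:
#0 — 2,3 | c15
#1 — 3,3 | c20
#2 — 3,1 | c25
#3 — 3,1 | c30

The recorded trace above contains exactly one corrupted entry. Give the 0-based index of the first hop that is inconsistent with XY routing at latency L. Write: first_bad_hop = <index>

first_bad_hop = 2

[1] (+1,+0) / 5c ⇒ ok
[2] (+0,-2) / 5c ⇒ BAD: non-unit step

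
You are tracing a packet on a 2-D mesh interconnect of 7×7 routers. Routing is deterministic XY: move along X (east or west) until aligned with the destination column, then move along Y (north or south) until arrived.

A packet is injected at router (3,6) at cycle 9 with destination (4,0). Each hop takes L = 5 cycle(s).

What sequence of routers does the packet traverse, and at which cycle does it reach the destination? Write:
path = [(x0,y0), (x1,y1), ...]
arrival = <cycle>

[0] x=3 y=6 t=9
[1] x=4 y=6 t=14 →E
[2] x=4 y=5 t=19 →S
[3] x=4 y=4 t=24 →S
[4] x=4 y=3 t=29 →S
[5] x=4 y=2 t=34 →S
[6] x=4 y=1 t=39 →S
[7] x=4 y=0 t=44 →S

path = [(3,6), (4,6), (4,5), (4,4), (4,3), (4,2), (4,1), (4,0)]
arrival = 44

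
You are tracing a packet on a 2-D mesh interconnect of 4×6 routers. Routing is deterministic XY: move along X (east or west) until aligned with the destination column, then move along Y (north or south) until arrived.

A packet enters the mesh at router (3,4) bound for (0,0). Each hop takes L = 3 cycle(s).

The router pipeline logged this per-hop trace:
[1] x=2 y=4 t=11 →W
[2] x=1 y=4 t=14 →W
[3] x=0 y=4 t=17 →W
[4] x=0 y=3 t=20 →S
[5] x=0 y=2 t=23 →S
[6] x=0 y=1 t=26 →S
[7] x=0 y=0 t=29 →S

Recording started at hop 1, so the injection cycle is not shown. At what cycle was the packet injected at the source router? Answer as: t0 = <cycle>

Hop 1 reached at cycle 11; hop k is at t0 + k·L.
Therefore t0 = 11 − L = 8.

t0 = 8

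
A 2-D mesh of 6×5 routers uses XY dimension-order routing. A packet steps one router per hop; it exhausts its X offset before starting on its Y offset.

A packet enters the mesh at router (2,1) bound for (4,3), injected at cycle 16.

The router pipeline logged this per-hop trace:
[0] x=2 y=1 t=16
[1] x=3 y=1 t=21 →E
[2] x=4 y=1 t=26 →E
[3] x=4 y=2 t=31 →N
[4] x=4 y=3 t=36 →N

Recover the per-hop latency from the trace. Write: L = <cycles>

L = 5

Δcyc across hop 0→1: 21 − 16 = 5.
Per-hop latency L = Δcyc = 5.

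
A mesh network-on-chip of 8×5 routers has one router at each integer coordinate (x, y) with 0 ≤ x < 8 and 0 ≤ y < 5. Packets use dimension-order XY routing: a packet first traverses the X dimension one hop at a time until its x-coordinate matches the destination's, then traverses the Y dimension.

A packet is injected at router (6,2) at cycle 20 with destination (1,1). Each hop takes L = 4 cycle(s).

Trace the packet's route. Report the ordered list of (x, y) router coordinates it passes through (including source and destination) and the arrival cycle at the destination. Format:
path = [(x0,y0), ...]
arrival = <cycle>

path = [(6,2), (5,2), (4,2), (3,2), (2,2), (1,2), (1,1)]
arrival = 44

hop 0: (6,2) @ cyc 20
hop 1: (5,2) @ cyc 24  [W]
hop 2: (4,2) @ cyc 28  [W]
hop 3: (3,2) @ cyc 32  [W]
hop 4: (2,2) @ cyc 36  [W]
hop 5: (1,2) @ cyc 40  [W]
hop 6: (1,1) @ cyc 44  [S]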